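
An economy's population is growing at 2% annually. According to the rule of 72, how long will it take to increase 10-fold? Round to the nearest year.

Doubling time ≈ 72/2 = 36.00 years.
10× is log₂ 10 ≈ 3.32 doublings, so ≈ 3.32 × 36.00 = 120 years.

120 years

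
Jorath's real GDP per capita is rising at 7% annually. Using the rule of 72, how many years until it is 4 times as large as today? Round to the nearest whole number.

Doubling time ≈ 72/7 = 10.29 years.
4× is 2 doublings, so 2 × 10.29 ≈ 21 years.

approximately 21 years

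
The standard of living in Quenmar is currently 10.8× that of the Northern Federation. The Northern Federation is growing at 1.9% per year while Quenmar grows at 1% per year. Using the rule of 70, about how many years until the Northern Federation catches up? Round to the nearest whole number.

The growth-rate gap is 1.9% − 1% = 0.9 percentage points.
So the ratio between them halves every 70/0.9 ≈ 77.78 years.
A 10.8× gap takes log₂(10.8) ≈ 3.43 halvings to close: 3.43 × 77.78 ≈ 267 years.

267 years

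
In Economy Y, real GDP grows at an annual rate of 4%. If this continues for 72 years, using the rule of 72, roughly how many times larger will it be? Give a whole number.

72/4 ≈ 18.00 years per doubling.
72 years fits 4 doublings: 2^4 = 16.

16 times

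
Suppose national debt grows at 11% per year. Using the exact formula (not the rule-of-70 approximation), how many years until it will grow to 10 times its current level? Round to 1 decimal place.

22.1 years

t = ln(10) / ln(1 + 0.11) = 2.3026 / 0.104360 ≈ 22.06.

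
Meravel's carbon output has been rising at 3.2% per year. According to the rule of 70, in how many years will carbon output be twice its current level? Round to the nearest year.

Doubling time ≈ 70 / 3.2 = 21.88 years.

around 22 years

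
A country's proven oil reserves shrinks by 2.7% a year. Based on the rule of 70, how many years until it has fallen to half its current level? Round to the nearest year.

approximately 26 years

The rule works in reverse for decay: 70/2.7 ≈ 25.93 years to halve.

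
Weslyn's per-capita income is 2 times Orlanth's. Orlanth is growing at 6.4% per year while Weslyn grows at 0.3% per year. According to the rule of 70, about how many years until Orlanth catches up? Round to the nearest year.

Orlanth gains on Weslyn at 6.4% − 0.3% = 6.1 points a year.
At that relative rate the gap halves every 70/6.1 ≈ 11.48 years.
A 2 times gap closes after 1 halving: 1 × 11.48 ≈ 11 years.

about 11 years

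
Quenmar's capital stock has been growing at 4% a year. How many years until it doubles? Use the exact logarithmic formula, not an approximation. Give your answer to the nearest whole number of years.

18 years

t = ln(2) / ln(1 + 0.04) = 0.6931 / 0.039221 ≈ 17.67.
≈ 18 years.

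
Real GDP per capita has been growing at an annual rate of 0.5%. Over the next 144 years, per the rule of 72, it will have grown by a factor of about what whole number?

Doubling time ≈ 72/0.5 = 144.00 years.
144/144.00 ≈ 1 doubling, so about 2^1 = 2×.

2 times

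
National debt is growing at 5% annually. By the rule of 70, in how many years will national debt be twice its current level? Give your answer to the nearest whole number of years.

Doubling time ≈ 70 / 5 = 14.00 years.

about 14 years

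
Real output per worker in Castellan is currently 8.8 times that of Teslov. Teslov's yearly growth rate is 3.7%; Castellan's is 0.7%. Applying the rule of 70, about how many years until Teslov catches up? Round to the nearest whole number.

What matters is the difference: 3 pp.
Rule of 70 on the gap: the ratio halves every 70/3 ≈ 23.33 years.
An 8.8 times gap takes log₂(8.8) ≈ 3.14 halvings to close: 3.14 × 23.33 ≈ 73 years.

73 years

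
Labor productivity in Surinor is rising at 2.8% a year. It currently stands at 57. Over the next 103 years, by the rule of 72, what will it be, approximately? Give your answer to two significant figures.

It doubles every 72/2.8 ≈ 25.71 years, so 103 years is 4.01 doublings.
2^4.01 ≈ 16.11; 57 × 16.11 ≈ 920.

about 920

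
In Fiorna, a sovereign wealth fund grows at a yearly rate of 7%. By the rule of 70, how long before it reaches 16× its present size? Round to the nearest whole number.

≈ 40 years

Doubling time ≈ 70/7 = 10.00 years.
Getting to 16× needs 4 doublings: 4 × 10.00 ≈ 40 years.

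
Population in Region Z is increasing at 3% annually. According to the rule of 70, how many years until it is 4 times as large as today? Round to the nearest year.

At 3% it doubles every 70/3 ≈ 23.33 years.
4 = 2^2, so 2 doublings → 47 years.

approximately 47 years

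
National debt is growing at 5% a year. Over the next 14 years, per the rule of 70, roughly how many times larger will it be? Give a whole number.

about 2 times

70/5 ≈ 14.00 years per doubling.
14 years fits 1 doubling: 2^1 = 2.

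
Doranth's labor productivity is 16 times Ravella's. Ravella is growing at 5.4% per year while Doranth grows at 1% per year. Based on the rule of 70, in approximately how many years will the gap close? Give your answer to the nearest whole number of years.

about 64 years

The growth-rate gap is 5.4% − 1% = 4.4 percentage points.
So the ratio between them halves every 70/4.4 ≈ 15.91 years.
A 16 times gap closes after 4 halvings: 4 × 15.91 ≈ 64 years.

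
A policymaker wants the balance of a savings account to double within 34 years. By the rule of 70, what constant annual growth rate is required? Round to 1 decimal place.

70 / 34 ≈ 2.06, so about 2.1% annually.

roughly 2.1% annually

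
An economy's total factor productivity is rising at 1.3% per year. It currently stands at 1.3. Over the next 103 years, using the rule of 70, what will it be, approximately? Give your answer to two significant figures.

about 4.9

It doubles every 70/1.3 ≈ 53.85 years, so 103 years is 1.91 doublings.
2^1.91 ≈ 3.76; 1.3 × 3.76 ≈ 4.9.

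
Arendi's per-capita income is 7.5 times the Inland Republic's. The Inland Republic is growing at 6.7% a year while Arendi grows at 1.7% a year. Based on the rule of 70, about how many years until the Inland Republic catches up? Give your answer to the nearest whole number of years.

the Inland Republic gains on Arendi at 6.7% − 1.7% = 5 points a year.
At that relative rate the gap halves every 70/5 ≈ 14.00 years.
A 7.5 times gap takes log₂(7.5) ≈ 2.91 halvings to close: 2.91 × 14.00 ≈ 41 years.

approximately 41 years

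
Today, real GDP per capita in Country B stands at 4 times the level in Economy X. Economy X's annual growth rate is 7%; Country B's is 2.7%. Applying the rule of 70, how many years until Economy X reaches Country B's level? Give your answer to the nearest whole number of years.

33 years

What matters is the difference: 4.3 pp.
Rule of 70 on the gap: the ratio halves every 70/4.3 ≈ 16.28 years.
A 4 times gap closes after 2 halvings: 2 × 16.28 ≈ 33 years.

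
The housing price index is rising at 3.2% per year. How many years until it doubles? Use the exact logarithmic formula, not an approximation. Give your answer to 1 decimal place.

22.0 years

t = ln(2) / ln(1 + 0.032) = 0.6931 / 0.031499 ≈ 22.00.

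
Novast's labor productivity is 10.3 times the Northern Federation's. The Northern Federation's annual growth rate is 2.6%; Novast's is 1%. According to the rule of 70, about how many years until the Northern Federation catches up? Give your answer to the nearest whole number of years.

What matters is the difference: 1.6 pp.
Rule of 70 on the gap: the ratio halves every 70/1.6 ≈ 43.75 years.
A 10.3 times gap takes log₂(10.3) ≈ 3.36 halvings to close: 3.36 × 43.75 ≈ 147 years.

about 147 years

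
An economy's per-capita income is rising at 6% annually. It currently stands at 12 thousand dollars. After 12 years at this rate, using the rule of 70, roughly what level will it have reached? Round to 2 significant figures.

approximately 24 thousand dollars

It doubles every 70/6 ≈ 11.67 years, so 12 years is 1.03 doublings.
2^1.03 ≈ 2.04; 12 × 2.04 ≈ 24 thousand dollars.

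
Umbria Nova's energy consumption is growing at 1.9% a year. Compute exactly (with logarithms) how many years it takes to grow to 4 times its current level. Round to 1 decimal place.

t = ln(4) / ln(1 + 0.019) = 1.3863 / 0.018822 ≈ 73.65.

73.7 years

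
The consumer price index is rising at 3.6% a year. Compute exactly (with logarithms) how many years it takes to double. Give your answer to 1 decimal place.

t = ln(2) / ln(1 + 0.036) = 0.6931 / 0.035367 ≈ 19.60.

19.6 years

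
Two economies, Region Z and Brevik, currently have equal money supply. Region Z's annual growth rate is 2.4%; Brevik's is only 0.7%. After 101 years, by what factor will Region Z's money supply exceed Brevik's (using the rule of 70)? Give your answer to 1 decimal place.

5.5 times

Rate gap = 2.4% − 0.7% = 1.7 points.
The ratio doubles every 70/1.7 ≈ 41.18 years.
101/41.18 ≈ 2.45 doublings → ratio ≈ 2^2.45 ≈ 5.5.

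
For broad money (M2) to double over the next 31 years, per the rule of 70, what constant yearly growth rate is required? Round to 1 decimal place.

about 2.3%

70 / 31 ≈ 2.26, so about 2.3% per year.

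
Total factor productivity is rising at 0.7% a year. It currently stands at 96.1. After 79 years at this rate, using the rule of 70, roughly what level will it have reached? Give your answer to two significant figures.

≈ 170

Doubling time ≈ 70/0.7 = 100.00 years.
79 years is 79/100.00 ≈ 0.79 doublings, a factor of 2^0.79 ≈ 1.73.
96.1 × 1.73 ≈ 170.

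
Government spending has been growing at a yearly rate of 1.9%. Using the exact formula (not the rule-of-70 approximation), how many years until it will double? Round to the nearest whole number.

37 years

t = ln(2) / ln(1 + 0.019) = 0.6931 / 0.018822 ≈ 36.82.
≈ 37 years.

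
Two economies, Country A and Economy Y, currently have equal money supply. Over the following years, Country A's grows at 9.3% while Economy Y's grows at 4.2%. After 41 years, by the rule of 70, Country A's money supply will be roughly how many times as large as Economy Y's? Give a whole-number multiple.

approximately 8 times

Country A pulls ahead at 5.1 pp per year, so the ratio doubles every 70/5.1 ≈ 13.73 years.
In 41 years that's 2.99 doublings: 2^2.99 ≈ 8.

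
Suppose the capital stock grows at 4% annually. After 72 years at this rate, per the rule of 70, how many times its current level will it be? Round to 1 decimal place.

Doubling time ≈ 70/4 = 17.50 years.
72 years / 17.50 ≈ 4.11 doublings → factor 2^4.11 ≈ 17.3.

roughly 17.3 times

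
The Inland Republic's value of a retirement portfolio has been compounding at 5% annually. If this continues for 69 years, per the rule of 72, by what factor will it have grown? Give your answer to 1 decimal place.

Doubling time ≈ 72/5 = 14.40 years.
69 years / 14.40 ≈ 4.79 doublings → factor 2^4.79 ≈ 27.7.

≈ 27.7 times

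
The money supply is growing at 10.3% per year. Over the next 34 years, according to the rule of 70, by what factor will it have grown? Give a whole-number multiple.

At 10.3% one doubling takes ≈ 6.80 years; 34 years is 5 of them, so ×32.

roughly 32 times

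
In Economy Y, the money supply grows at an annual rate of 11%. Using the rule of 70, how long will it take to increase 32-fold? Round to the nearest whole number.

One doubling takes 70/11 = 6.36 years.
Getting to 32× needs 5 doublings: 5 × 6.36 ≈ 32 years.

roughly 32 years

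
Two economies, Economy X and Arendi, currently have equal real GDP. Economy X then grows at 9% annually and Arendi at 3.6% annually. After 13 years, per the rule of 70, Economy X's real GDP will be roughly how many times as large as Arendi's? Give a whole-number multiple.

≈ 2 times

Rate gap = 9% − 3.6% = 5.4 points.
The ratio doubles every 70/5.4 ≈ 12.96 years.
13/12.96 ≈ 1.00 doublings → ratio ≈ 2^1.00 ≈ 2.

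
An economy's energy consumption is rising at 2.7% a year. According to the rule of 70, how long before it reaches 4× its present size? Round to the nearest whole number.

about 52 years

At 2.7% it doubles every 70/2.7 ≈ 25.93 years.
4 = 2^2, so 2 doublings → 52 years.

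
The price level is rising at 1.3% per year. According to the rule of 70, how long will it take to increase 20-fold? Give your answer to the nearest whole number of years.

roughly 233 years

At 1.3% it doubles every 70/1.3 ≈ 53.85 years.
20× is log₂ 20 ≈ 4.32 doublings, so ≈ 4.32 × 53.85 = 233 years.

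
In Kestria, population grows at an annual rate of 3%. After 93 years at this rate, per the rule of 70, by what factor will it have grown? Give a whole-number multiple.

At 3% one doubling takes ≈ 23.33 years; 93 years is 4 of them, so ×16.

approximately 16 times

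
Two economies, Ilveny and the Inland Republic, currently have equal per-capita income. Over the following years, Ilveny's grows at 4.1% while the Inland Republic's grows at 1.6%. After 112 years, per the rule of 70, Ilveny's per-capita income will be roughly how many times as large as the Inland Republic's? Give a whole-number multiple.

Ilveny pulls ahead at 2.5 pp per year, so the ratio doubles every 70/2.5 ≈ 28.00 years.
In 112 years that's 4.00 doublings: 2^4.00 ≈ 16.

16 times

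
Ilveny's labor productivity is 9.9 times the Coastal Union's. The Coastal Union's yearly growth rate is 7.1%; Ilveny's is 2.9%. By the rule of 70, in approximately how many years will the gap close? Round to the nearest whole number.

around 55 years

What matters is the difference: 4.2 pp.
Rule of 70 on the gap: the ratio halves every 70/4.2 ≈ 16.67 years.
A 9.9 times gap takes log₂(9.9) ≈ 3.31 halvings to close: 3.31 × 16.67 ≈ 55 years.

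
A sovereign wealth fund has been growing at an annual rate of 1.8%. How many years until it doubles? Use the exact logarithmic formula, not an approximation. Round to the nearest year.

39 years

t = ln(2) / ln(1 + 0.018) = 0.6931 / 0.017840 ≈ 38.85.
≈ 39 years.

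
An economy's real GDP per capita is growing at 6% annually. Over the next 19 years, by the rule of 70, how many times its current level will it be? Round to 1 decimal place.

about 3.1 times

Doubling time ≈ 70/6 = 11.67 years.
19 years / 11.67 ≈ 1.63 doublings → factor 2^1.63 ≈ 3.1.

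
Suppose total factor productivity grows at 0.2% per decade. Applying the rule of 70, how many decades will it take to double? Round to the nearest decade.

70/0.2 ≈ 350.00, so it doubles roughly every 350 decades.

around 350 decades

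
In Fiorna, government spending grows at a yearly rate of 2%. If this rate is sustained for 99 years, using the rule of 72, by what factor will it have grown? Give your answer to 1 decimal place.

Doubling time ≈ 72/2 = 36.00 years.
99 years / 36.00 ≈ 2.75 doublings → factor 2^2.75 ≈ 6.7.

roughly 6.7 times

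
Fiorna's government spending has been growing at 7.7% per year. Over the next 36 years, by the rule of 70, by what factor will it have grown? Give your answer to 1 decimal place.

about 15.6 times

Doubles every ≈ 9.09 years (70/7.7).
36 years is 3.96 doublings; 2^3.96 ≈ 15.6×.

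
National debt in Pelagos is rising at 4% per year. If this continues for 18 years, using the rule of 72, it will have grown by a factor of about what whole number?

At 4% one doubling takes ≈ 18.00 years; 18 years is 1 of them, so ×2.

roughly 2 times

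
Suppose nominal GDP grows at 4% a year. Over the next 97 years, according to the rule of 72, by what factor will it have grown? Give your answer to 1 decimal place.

roughly 41.9 times

Doubling time ≈ 72/4 = 18.00 years.
97 years / 18.00 ≈ 5.39 doublings → factor 2^5.39 ≈ 41.9.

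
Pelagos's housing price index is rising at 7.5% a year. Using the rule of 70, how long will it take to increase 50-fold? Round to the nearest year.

Doubling time ≈ 70/7.5 = 9.33 years.
Reaching 50× takes log₂(50) ≈ 5.64 doublings.
5.64 × 9.33 ≈ 53 years.

≈ 53 years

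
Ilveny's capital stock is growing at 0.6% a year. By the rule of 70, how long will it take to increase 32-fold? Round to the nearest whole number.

Doubling time ≈ 70/0.6 = 116.67 years.
32× is 5 doublings, so 5 × 116.67 ≈ 583 years.

about 583 years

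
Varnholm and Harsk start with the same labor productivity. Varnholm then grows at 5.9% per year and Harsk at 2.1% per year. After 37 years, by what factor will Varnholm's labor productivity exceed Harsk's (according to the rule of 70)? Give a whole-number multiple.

Rate gap = 5.9% − 2.1% = 3.8 points.
The ratio doubles every 70/3.8 ≈ 18.42 years.
37/18.42 ≈ 2.01 doublings → ratio ≈ 2^2.01 ≈ 4.

around 4 times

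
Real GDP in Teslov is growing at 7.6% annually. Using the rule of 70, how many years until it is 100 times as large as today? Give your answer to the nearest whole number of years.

61 years

Doubling time ≈ 70/7.6 = 9.21 years.
Reaching 100× takes log₂(100) ≈ 6.64 doublings.
6.64 × 9.21 ≈ 61 years.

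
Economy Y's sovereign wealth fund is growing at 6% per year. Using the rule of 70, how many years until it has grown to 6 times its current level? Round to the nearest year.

At 6% it doubles every 70/6 ≈ 11.67 years.
Reaching 6× takes log₂(6) ≈ 2.58 doublings.
2.58 × 11.67 ≈ 30 years.

about 30 years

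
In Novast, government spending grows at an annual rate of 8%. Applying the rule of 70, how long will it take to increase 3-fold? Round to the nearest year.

roughly 14 years

One doubling takes 70/8 = 8.75 years.
Reaching 3× takes log₂(3) ≈ 1.58 doublings.
1.58 × 8.75 ≈ 14 years.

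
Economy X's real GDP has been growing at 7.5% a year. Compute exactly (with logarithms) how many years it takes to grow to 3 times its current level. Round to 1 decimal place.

15.2 years

t = ln(3) / ln(1 + 0.075) = 1.0986 / 0.072321 ≈ 15.19.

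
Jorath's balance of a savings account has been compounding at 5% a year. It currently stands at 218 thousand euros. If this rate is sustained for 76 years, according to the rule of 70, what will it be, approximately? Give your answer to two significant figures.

Doubling time ≈ 70/5 = 14.00 years.
76 years is 76/14.00 ≈ 5.43 doublings, a factor of 2^5.43 ≈ 43.11.
218 × 43.11 ≈ 9400 thousand euros.

about 9400 thousand euros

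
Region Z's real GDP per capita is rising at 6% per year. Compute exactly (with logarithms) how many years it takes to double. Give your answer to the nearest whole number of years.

t = ln(2) / ln(1 + 0.06) = 0.6931 / 0.058269 ≈ 11.89.
≈ 12 years.

12 years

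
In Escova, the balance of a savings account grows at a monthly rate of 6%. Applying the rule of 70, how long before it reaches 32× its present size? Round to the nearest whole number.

around 58 months

One doubling takes 70/6 = 11.67 months.
Getting to 32× needs 5 doublings: 5 × 11.67 ≈ 58 months.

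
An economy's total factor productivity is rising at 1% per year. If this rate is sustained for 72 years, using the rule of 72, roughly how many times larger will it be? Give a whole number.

approximately 2 times

72/1 ≈ 72.00 years per doubling.
72 years fits 1 doubling: 2^1 = 2.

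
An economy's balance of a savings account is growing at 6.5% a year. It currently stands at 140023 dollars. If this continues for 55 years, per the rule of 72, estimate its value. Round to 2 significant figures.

approximately 4400000 dollars

Doubling time ≈ 72/6.5 = 11.08 years.
55 years is 55/11.08 ≈ 4.96 doublings, a factor of 2^4.96 ≈ 31.12.
140023 × 31.12 ≈ 4400000 dollars.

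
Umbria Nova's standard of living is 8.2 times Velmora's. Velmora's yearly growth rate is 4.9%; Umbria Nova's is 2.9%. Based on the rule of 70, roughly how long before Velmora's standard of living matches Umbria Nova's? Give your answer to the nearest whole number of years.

Velmora gains on Umbria Nova at 4.9% − 2.9% = 2 points a year.
At that relative rate the gap halves every 70/2 ≈ 35.00 years.
An 8.2 times gap takes log₂(8.2) ≈ 3.04 halvings to close: 3.04 × 35.00 ≈ 106 years.

about 106 years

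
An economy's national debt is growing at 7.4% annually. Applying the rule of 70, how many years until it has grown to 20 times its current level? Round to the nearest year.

One doubling takes 70/7.4 = 9.46 years.
Reaching 20× takes log₂(20) ≈ 4.32 doublings.
4.32 × 9.46 ≈ 41 years.

41 years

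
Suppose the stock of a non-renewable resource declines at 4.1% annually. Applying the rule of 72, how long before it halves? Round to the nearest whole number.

approximately 18 years

Halving time ≈ 72 / 4.1 = 17.56 → 18 years.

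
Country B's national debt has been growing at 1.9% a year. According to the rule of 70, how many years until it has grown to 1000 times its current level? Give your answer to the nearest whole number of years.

about 367 years

Doubling time ≈ 70/1.9 = 36.84 years.
1000× is log₂ 1000 ≈ 9.97 doublings, so ≈ 9.97 × 36.84 = 367 years.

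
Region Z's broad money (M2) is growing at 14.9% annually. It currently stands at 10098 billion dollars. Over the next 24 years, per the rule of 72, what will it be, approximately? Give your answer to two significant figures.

320000 billion dollars

Doubling time ≈ 72/14.9 = 4.83 years.
24 years is 24/4.83 ≈ 4.97 doublings, a factor of 2^4.97 ≈ 31.34.
10098 × 31.34 ≈ 320000 billion dollars.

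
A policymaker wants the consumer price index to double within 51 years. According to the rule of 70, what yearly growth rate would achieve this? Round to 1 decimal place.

about 1.4% per year

70 / 51 ≈ 1.37, so about 1.4% per year.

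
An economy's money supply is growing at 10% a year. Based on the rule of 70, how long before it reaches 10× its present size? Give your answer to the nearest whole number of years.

One doubling takes 70/10 = 7.00 years.
Reaching 10× takes log₂(10) ≈ 3.32 doublings.
3.32 × 7.00 ≈ 23 years.

around 23 years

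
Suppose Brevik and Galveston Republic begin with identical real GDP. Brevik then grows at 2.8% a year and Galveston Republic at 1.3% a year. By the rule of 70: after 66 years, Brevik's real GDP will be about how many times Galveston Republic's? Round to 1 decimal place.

roughly 2.7 times

Brevik pulls ahead at 1.5 pp per year, so the ratio doubles every 70/1.5 ≈ 46.67 years.
In 66 years that's 1.41 doublings: 2^1.41 ≈ 2.7.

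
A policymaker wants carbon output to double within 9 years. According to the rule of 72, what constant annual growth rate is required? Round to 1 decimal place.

roughly 8.0%

72 / 9 ≈ 8.00, so about 8.0% annually.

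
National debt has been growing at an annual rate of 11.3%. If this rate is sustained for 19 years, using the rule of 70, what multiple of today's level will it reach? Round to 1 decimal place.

≈ 8.4 times

Doubles every ≈ 6.19 years (70/11.3).
19 years is 3.07 doublings; 2^3.07 ≈ 8.4×.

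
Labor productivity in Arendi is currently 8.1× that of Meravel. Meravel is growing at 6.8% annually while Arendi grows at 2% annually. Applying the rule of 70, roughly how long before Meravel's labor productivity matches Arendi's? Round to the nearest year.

Meravel gains on Arendi at 6.8% − 2% = 4.8 points a year.
At that relative rate the gap halves every 70/4.8 ≈ 14.58 years.
An 8.1× gap takes log₂(8.1) ≈ 3.02 halvings to close: 3.02 × 14.58 ≈ 44 years.

about 44 years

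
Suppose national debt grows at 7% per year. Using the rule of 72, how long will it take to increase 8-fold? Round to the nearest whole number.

At 7% it doubles every 72/7 ≈ 10.29 years.
8 = 2^3, so 3 doublings → 31 years.

about 31 years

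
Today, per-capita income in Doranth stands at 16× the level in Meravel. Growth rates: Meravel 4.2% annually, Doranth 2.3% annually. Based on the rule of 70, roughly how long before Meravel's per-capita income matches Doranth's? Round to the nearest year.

about 147 years

What matters is the difference: 1.9 pp.
Rule of 70 on the gap: the ratio halves every 70/1.9 ≈ 36.84 years.
A 16× gap closes after 4 halvings: 4 × 36.84 ≈ 147 years.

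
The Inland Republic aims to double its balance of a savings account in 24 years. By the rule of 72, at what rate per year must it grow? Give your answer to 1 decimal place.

72 / 24 ≈ 3.00, so about 3.0% per year.

≈ 3.0% per year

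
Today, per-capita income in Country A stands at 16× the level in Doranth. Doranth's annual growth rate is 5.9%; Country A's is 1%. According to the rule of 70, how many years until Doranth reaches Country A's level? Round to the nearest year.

Doranth gains on Country A at 5.9% − 1% = 4.9 points a year.
At that relative rate the gap halves every 70/4.9 ≈ 14.29 years.
A 16× gap closes after 4 halvings: 4 × 14.29 ≈ 57 years.

around 57 years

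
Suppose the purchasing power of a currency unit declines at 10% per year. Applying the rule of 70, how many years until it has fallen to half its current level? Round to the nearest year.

Halving time ≈ 70 / 10 = 7.00 → 7 years.

≈ 7 years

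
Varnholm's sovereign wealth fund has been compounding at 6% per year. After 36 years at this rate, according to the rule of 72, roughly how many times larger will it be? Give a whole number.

Doubling time ≈ 72/6 = 12.00 years.
36/12.00 ≈ 3 doublings, so about 2^3 = 8×.

8 times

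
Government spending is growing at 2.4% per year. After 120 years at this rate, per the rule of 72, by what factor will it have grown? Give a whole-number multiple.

Doubling time ≈ 72/2.4 = 30.00 years.
120/30.00 ≈ 4 doublings, so about 2^4 = 16×.

around 16 times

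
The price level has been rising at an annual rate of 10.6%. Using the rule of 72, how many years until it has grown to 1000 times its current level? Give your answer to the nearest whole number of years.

around 68 years

One doubling takes 72/10.6 = 6.79 years.
Reaching 1000× takes log₂(1000) ≈ 9.97 doublings.
9.97 × 6.79 ≈ 68 years.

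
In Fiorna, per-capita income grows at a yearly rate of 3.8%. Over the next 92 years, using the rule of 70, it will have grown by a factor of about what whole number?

At 3.8% one doubling takes ≈ 18.42 years; 92 years is 5 of them, so ×32.

about 32 times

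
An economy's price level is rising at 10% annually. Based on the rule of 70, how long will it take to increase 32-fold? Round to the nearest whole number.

One doubling takes 70/10 = 7.00 years.
Getting to 32× needs 5 doublings: 5 × 7.00 ≈ 35 years.

roughly 35 years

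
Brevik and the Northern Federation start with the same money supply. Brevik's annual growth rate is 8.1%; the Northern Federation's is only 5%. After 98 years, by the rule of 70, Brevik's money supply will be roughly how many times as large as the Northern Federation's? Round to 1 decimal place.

approximately 20.3 times

Rate gap = 8.1% − 5% = 3.1 points.
The ratio doubles every 70/3.1 ≈ 22.58 years.
98/22.58 ≈ 4.34 doublings → ratio ≈ 2^4.34 ≈ 20.3.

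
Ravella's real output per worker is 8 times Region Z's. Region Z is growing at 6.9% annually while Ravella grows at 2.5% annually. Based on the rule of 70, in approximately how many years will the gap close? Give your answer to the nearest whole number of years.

What matters is the difference: 4.4 pp.
Rule of 70 on the gap: the ratio halves every 70/4.4 ≈ 15.91 years.
An 8 times gap closes after 3 halvings: 3 × 15.91 ≈ 48 years.

roughly 48 years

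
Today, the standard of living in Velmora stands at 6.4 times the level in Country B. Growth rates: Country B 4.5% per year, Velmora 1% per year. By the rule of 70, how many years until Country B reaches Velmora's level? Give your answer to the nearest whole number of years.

around 54 years

The growth-rate gap is 4.5% − 1% = 3.5 percentage points.
So the ratio between them halves every 70/3.5 ≈ 20.00 years.
A 6.4 times gap takes log₂(6.4) ≈ 2.68 halvings to close: 2.68 × 20.00 ≈ 54 years.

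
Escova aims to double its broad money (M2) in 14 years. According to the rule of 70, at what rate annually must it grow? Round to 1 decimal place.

around 5.0% annually

70 / 14 ≈ 5.00, so about 5.0% annually.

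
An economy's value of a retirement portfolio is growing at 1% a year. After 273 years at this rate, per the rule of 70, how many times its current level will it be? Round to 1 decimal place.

approximately 14.9 times

Doubles every ≈ 70.00 years (70/1).
273 years is 3.90 doublings; 2^3.90 ≈ 14.9×.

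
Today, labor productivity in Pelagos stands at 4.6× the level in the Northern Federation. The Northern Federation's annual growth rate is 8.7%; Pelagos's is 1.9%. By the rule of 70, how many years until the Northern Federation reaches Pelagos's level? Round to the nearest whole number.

What matters is the difference: 6.8 pp.
Rule of 70 on the gap: the ratio halves every 70/6.8 ≈ 10.29 years.
A 4.6× gap takes log₂(4.6) ≈ 2.20 halvings to close: 2.20 × 10.29 ≈ 23 years.

approximately 23 years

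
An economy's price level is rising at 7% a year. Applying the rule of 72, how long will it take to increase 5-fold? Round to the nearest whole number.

At 7% it doubles every 72/7 ≈ 10.29 years.
Reaching 5× takes log₂(5) ≈ 2.32 doublings.
2.32 × 10.29 ≈ 24 years.

24 years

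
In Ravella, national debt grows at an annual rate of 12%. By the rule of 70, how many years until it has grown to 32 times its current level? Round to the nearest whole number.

roughly 29 years

One doubling takes 70/12 = 5.83 years.
32× is 5 doublings, so 5 × 5.83 ≈ 29 years.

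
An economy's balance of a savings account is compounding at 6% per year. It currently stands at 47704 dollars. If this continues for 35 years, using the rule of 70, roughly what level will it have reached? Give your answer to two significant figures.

roughly 380000 dollars

Doubling time ≈ 70/6 = 11.67 years.
35 years is 35/11.67 ≈ 3.00 doublings, a factor of 2^3.00 ≈ 8.00.
47704 × 8.00 ≈ 380000 dollars.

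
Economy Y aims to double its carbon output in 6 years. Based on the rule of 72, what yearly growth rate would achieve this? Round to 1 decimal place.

approximately 12.0% per year

72 / 6 ≈ 12.00, so about 12.0% per year.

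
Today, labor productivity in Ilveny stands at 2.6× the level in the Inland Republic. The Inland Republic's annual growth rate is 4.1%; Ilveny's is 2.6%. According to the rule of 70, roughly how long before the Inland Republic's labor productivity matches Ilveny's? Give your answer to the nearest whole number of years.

What matters is the difference: 1.5 pp.
Rule of 70 on the gap: the ratio halves every 70/1.5 ≈ 46.67 years.
A 2.6× gap takes log₂(2.6) ≈ 1.38 halvings to close: 1.38 × 46.67 ≈ 64 years.

64 years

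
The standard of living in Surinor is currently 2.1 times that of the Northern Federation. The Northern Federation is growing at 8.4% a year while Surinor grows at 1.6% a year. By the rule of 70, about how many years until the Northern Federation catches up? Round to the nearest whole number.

What matters is the difference: 6.8 pp.
Rule of 70 on the gap: the ratio halves every 70/6.8 ≈ 10.29 years.
A 2.1 times gap takes log₂(2.1) ≈ 1.07 halvings to close: 1.07 × 10.29 ≈ 11 years.

11 years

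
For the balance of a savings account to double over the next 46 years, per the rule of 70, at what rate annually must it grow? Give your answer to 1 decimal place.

about 1.5% annually

70 / 46 ≈ 1.52, so about 1.5% annually.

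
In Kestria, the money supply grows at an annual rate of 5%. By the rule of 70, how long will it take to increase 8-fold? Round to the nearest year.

≈ 42 years

At 5% it doubles every 70/5 ≈ 14.00 years.
8× is 3 doublings, so 3 × 14.00 ≈ 42 years.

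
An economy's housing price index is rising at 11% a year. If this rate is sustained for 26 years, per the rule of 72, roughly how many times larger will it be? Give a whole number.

At 11% one doubling takes ≈ 6.55 years; 26 years is 4 of them, so ×16.

≈ 16 times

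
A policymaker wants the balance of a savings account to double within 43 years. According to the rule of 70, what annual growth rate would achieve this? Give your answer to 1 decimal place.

70 / 43 ≈ 1.63, so about 1.6% annually.

roughly 1.6% annually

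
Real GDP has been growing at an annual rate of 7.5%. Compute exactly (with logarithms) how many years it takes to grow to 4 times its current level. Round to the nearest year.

t = ln(4) / ln(1 + 0.075) = 1.3863 / 0.072321 ≈ 19.17.
≈ 19 years.

19 years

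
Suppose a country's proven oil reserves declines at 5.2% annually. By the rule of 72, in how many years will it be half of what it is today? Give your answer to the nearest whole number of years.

approximately 14 years

The rule works in reverse for decay: 72/5.2 ≈ 13.85 years to halve.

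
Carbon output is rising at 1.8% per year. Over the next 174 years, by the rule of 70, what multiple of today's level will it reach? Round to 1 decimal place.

Doubling time ≈ 70/1.8 = 38.89 years.
174 years / 38.89 ≈ 4.47 doublings → factor 2^4.47 ≈ 22.2.

approximately 22.2 times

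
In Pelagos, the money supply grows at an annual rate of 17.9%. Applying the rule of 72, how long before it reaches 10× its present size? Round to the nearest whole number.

around 13 years

Doubling time ≈ 72/17.9 = 4.02 years.
10× is log₂ 10 ≈ 3.32 doublings, so ≈ 3.32 × 4.02 = 13 years.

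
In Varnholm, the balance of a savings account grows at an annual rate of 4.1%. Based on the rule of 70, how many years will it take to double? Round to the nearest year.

At 4.1%, doubling takes about 70/4.1 = 17.07 years.

around 17 years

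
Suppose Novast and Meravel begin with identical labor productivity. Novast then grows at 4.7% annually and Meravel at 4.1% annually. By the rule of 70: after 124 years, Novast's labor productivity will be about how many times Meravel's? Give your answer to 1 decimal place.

roughly 2.1 times

Only the 0.6-point difference matters.
70/0.6 ≈ 116.67 years per doubling of the ratio; 124 years gives 1.06 doublings, so ≈ 2.1×.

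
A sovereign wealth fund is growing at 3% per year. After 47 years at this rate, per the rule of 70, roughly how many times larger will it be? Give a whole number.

At 3% one doubling takes ≈ 23.33 years; 47 years is 2 of them, so ×4.

≈ 4 times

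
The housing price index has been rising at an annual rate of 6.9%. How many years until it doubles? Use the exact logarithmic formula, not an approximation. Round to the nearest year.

t = ln(2) / ln(1 + 0.069) = 0.6931 / 0.066724 ≈ 10.39.
≈ 10 years.

10 years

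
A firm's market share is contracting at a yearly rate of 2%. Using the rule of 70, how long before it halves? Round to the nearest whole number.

around 35 years

Halving time ≈ 70 / 2 = 35.00 → 35 years.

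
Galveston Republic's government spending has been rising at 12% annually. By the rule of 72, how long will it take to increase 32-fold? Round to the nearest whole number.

roughly 30 years

Doubling time ≈ 72/12 = 6.00 years.
Getting to 32× needs 5 doublings: 5 × 6.00 ≈ 30 years.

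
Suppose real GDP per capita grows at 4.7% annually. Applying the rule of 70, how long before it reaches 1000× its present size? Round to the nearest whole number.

Doubling time ≈ 70/4.7 = 14.89 years.
Reaching 1000× takes log₂(1000) ≈ 9.97 doublings.
9.97 × 14.89 ≈ 148 years.

approximately 148 years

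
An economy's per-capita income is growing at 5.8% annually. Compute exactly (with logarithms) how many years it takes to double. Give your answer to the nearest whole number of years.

12 years

t = ln(2) / ln(1 + 0.058) = 0.6931 / 0.056380 ≈ 12.29.
≈ 12 years.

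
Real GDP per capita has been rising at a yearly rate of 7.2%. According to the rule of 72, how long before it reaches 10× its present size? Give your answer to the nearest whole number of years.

At 7.2% it doubles every 72/7.2 ≈ 10.00 years.
10× is log₂ 10 ≈ 3.32 doublings, so ≈ 3.32 × 10.00 = 33 years.

≈ 33 years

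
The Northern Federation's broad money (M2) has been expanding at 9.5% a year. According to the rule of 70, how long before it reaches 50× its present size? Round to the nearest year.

approximately 42 years

At 9.5% it doubles every 70/9.5 ≈ 7.37 years.
Reaching 50× takes log₂(50) ≈ 5.64 doublings.
5.64 × 7.37 ≈ 42 years.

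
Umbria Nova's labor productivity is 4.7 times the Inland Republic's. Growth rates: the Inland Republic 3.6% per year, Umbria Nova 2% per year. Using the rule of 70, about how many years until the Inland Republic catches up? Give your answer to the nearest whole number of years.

What matters is the difference: 1.6 pp.
Rule of 70 on the gap: the ratio halves every 70/1.6 ≈ 43.75 years.
A 4.7 times gap takes log₂(4.7) ≈ 2.23 halvings to close: 2.23 × 43.75 ≈ 98 years.

≈ 98 years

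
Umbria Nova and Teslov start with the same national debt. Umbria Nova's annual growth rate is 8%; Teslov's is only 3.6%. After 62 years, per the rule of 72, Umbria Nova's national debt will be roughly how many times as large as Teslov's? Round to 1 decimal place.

around 13.8 times

Umbria Nova pulls ahead at 4.4 pp per year, so the ratio doubles every 72/4.4 ≈ 16.36 years.
In 62 years that's 3.79 doublings: 2^3.79 ≈ 13.8.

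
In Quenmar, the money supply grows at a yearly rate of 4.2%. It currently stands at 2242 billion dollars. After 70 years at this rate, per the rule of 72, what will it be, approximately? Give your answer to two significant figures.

around 38000 billion dollars

It doubles every 72/4.2 ≈ 17.14 years, so 70 years is 4.08 doublings.
2^4.08 ≈ 16.91; 2242 × 16.91 ≈ 38000 billion dollars.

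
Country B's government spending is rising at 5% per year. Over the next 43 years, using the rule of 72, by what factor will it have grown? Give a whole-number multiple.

Doubling time ≈ 72/5 = 14.40 years.
43/14.40 ≈ 3 doublings, so about 2^3 = 8×.

8 times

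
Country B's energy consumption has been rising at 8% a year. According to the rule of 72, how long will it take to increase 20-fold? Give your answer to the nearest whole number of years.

Doubling time ≈ 72/8 = 9.00 years.
20× is log₂ 20 ≈ 4.32 doublings, so ≈ 4.32 × 9.00 = 39 years.

≈ 39 years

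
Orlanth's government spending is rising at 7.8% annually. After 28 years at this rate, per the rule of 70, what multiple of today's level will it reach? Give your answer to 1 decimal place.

≈ 8.7 times

Doubles every ≈ 8.97 years (70/7.8).
28 years is 3.12 doublings; 2^3.12 ≈ 8.7×.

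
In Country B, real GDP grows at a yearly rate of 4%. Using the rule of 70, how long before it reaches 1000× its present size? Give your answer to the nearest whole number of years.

about 174 years

At 4% it doubles every 70/4 ≈ 17.50 years.
Reaching 1000× takes log₂(1000) ≈ 9.97 doublings.
9.97 × 17.50 ≈ 174 years.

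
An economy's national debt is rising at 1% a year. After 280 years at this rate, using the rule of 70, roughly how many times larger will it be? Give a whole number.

Doubling time ≈ 70/1 = 70.00 years.
280/70.00 ≈ 4 doublings, so about 2^4 = 16×.

roughly 16 times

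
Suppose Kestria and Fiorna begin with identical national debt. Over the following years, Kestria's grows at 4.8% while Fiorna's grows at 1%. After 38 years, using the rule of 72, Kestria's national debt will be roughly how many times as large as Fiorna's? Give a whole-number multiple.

Only the 3.8-point difference matters.
72/3.8 ≈ 18.95 years per doubling of the ratio; 38 years gives 2.01 doublings, so ≈ 4×.

4 times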